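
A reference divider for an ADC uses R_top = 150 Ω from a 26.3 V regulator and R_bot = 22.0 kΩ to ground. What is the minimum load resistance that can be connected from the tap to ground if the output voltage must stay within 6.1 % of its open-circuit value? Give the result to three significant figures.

R_L(min) ≈ 2.29 kΩ

Output resistance R_th = R_top‖R_bot = (150 × 22000)/22150 = 149.0 Ω.
The fractional drop is R_th/(R_th + R_L); requiring this ≤ 0.0610 gives R_L ≥ R_th(1/0.0610 − 1) = 149.0 × 15.39 = 2.29 kΩ.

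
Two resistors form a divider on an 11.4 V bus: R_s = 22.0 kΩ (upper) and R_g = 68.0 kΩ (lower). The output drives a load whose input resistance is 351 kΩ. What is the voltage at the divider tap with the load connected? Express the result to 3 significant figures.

V_out ≈ 8.22 V

The load sits in parallel with R_g: R_g‖R_L = (68.0 × 351) / (68.0 + 351) = 56.96 kΩ.
V_out = 11.4 × 56.96 / (22.0 + 56.96) = 11.4 × 56.96/78.96 = 8.22 V.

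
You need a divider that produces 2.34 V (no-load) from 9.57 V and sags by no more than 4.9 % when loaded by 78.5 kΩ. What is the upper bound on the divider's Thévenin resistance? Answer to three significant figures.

Loading drop = R_th/(R_th + R_L) ≤ 0.0490, so R_th ≤ R_L · ε/(1−ε) = 78.5 kΩ × 0.0490/0.9510 = 4.04 kΩ.

R_th ≤ 4.04 kΩ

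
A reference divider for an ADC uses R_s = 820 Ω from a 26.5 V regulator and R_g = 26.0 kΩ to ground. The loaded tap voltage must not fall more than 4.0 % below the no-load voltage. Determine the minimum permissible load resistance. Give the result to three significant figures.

R_L(min) ≈ 19.1 kΩ

Output resistance R_th = R_s‖R_g = (820 × 26000)/26820 = 794.9 Ω.
The fractional drop is R_th/(R_th + R_L); requiring this ≤ 0.0400 gives R_L ≥ R_th(1/0.0400 − 1) = 794.9 × 24.00 = 19.1 kΩ.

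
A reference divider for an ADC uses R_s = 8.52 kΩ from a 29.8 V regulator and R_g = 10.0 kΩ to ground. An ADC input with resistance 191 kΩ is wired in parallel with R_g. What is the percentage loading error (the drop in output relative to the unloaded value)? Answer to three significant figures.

The divider's output (Thévenin) resistance is R_s‖R_g = 4.600 kΩ.
Fractional drop under load = R_th/(R_th + R_L) = 4.600 / (4.600 + 191) = 0.02352.
So the output falls by 2.35 %.

2.35 %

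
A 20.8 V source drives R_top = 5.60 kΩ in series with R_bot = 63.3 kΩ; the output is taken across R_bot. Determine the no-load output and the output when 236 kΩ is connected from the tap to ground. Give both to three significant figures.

Unloaded: 19.1 V; loaded: 18.7 V

Open-circuit: V = 20.8 × 63.3/(5.60 + 63.3) = 19.1 V.
With the load, R_bot becomes R_bot‖R_L = 49.91 kΩ, so V = 20.8 × 49.91/55.51 = 18.7 V.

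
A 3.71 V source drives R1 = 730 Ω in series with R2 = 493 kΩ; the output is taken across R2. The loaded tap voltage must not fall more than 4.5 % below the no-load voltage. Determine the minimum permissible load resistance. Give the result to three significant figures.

R_L(min) ≈ 15.5 kΩ

Output resistance R_th = R1‖R2 = (730 × 493000)/493700 = 728.9 Ω.
The fractional drop is R_th/(R_th + R_L); requiring this ≤ 0.0450 gives R_L ≥ R_th(1/0.0450 − 1) = 728.9 × 21.22 = 15.5 kΩ.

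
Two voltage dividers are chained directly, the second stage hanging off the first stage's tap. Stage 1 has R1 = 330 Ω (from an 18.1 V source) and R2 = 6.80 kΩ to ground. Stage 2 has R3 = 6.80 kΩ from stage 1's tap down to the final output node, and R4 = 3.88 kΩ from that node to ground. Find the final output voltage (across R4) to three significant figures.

V_out ≈ 6.09 V

Stage 2 presents R3+R4 = 10680 Ω as a load on stage 1's tap.
Stage 1's lower leg becomes R2‖(R3+R4) = 4155 Ω, so V_mid = 18.1 × 4155/4485 = 16.77 V.
Stage 2 is itself unloaded: V_out = V_mid × R4/(R3+R4) = 16.77 × 3880/10680 = 6.09 V.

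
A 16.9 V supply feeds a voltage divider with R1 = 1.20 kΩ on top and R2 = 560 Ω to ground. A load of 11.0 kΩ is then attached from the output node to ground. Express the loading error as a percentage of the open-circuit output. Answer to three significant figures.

3.35 %

The divider's output (Thévenin) resistance is R1‖R2 = 381.8 Ω.
Fractional drop under load = R_th/(R_th + R_L) = 381.8 / (381.8 + 11000) = 0.03355.
So the output falls by 3.35 %.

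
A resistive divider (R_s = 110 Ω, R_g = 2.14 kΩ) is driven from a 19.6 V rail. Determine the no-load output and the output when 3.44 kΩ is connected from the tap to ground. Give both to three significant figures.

Open-circuit: V = 19.6 × 2140/(110 + 2140) = 18.6 V.
With the load, R_g becomes R_g‖R_L = 1319 Ω, so V = 19.6 × 1319/1429 = 18.1 V.

Unloaded: 18.6 V; loaded: 18.1 V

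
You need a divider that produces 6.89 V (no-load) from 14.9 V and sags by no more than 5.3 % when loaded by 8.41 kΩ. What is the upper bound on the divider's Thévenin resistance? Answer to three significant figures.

Loading drop = R_th/(R_th + R_L) ≤ 0.0530, so R_th ≤ R_L · ε/(1−ε) = 8.41 kΩ × 0.0530/0.9470 = 471 Ω.
(Any R1, R2 with R2/(R1+R2) = 0.462 and R1‖R2 ≤ 471 Ω will meet the spec.)

R_th ≤ 471 Ω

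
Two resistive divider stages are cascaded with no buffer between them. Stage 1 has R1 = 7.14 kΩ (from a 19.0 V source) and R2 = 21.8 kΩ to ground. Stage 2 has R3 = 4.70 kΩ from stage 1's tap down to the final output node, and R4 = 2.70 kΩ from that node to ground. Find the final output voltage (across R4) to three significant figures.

V_out ≈ 3.02 V

Stage 2 presents R3+R4 = 7.400 kΩ as a load on stage 1's tap.
Stage 1's lower leg becomes R2‖(R3+R4) = 5.525 kΩ, so V_mid = 19.0 × 5.525/12.66 = 8.288 V.
Stage 2 is itself unloaded: V_out = V_mid × R4/(R3+R4) = 8.288 × 2.70/7.400 = 3.02 V.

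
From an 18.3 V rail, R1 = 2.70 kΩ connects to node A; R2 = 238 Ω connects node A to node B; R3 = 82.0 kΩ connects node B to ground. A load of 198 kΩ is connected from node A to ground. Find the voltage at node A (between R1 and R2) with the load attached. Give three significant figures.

V ≈ 17.5 V

Below node A the series string R2+R3 = 82240 Ω sits in parallel with the 198000 Ω load: 58100 Ω.
V_A = 18.3 × 58100/(2700 + 58100) = 17.5 V.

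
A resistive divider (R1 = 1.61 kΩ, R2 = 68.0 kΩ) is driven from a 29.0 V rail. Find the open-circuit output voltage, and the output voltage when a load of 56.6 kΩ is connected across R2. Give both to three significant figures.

Unloaded: 28.3 V; loaded: 27.6 V

Open-circuit: V = 29.0 × 68.0/(1.61 + 68.0) = 28.3 V.
With the load, R2 becomes R2‖R_L = 30.89 kΩ, so V = 29.0 × 30.89/32.50 = 27.6 V.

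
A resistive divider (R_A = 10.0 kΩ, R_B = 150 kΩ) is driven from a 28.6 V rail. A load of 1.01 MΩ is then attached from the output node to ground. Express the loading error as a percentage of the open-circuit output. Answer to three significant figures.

0.920 %

The divider's output (Thévenin) resistance is R_A‖R_B = 9.375 kΩ.
Fractional drop under load = R_th/(R_th + R_L) = 9.375 / (9.375 + 1010) = 0.009197.
So the output falls by 0.920 %.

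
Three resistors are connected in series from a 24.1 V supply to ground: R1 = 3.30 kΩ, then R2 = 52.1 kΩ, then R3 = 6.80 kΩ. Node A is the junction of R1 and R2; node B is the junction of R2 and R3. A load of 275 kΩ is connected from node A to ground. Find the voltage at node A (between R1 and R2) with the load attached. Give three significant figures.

Below node A the series string R2+R3 = 58.90 kΩ sits in parallel with the 275 kΩ load: 48.51 kΩ.
V_A = 24.1 × 48.51/(3.30 + 48.51) = 22.6 V.

V ≈ 22.6 V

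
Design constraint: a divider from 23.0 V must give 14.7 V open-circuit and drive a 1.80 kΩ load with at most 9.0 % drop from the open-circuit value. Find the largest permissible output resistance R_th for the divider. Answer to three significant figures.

R_th ≤ 178 Ω

Loading drop = R_th/(R_th + R_L) ≤ 0.0900, so R_th ≤ R_L · ε/(1−ε) = 1.80 kΩ × 0.0900/0.9100 = 178 Ω.
(Any R1, R2 with R2/(R1+R2) = 0.639 and R1‖R2 ≤ 178 Ω will meet the spec.)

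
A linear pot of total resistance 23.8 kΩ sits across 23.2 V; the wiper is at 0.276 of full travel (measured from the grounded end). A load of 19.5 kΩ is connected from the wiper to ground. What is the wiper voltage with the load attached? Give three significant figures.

V ≈ 5.15 V

The wiper splits the pot into (1−α)R = 17.23 kΩ above and αR = 6.569 kΩ below.
Lower section ‖ load = 4.914 kΩ.
V_wiper = 23.2 × 4.914/(17.23 + 4.914) = 5.15 V.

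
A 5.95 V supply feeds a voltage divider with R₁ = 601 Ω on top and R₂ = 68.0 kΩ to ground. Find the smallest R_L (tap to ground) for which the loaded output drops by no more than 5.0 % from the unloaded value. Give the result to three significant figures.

Output resistance R_th = R₁‖R₂ = (601 × 68000)/68600 = 595.7 Ω.
The fractional drop is R_th/(R_th + R_L); requiring this ≤ 0.0500 gives R_L ≥ R_th(1/0.0500 − 1) = 595.7 × 19.00 = 11.3 kΩ.

R_L(min) ≈ 11.3 kΩ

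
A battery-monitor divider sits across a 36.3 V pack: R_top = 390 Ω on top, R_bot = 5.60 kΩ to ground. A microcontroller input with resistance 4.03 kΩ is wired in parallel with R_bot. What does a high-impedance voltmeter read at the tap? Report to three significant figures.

The load sits in parallel with R_bot: R_bot‖R_L = (5600 × 4030) / (5600 + 4030) = 2344 Ω.
V_out = 36.3 × 2344 / (390 + 2344) = 36.3 × 2344/2734 = 31.1 V.

V_out ≈ 31.1 V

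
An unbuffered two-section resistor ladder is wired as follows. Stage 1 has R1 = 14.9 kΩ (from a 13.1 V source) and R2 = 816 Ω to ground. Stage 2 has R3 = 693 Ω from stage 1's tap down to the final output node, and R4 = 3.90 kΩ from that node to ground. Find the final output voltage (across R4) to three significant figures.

Stage 2 presents R3+R4 = 4593 Ω as a load on stage 1's tap.
Stage 1's lower leg becomes R2‖(R3+R4) = 692.9 Ω, so V_mid = 13.1 × 692.9/15590 = 0.5821 V.
Stage 2 is itself unloaded: V_out = V_mid × R4/(R3+R4) = 0.5821 × 3900/4593 = 0.494 V.

V_out ≈ 0.494 V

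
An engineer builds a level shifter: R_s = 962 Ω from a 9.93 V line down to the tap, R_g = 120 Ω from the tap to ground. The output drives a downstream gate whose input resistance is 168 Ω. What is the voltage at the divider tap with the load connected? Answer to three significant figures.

V_out ≈ 0.674 V

The load sits in parallel with R_g: R_g‖R_L = (120 × 168) / (120 + 168) = 70.00 Ω.
V_out = 9.93 × 70.00 / (962 + 70.00) = 9.93 × 70.00/1032 = 0.674 V.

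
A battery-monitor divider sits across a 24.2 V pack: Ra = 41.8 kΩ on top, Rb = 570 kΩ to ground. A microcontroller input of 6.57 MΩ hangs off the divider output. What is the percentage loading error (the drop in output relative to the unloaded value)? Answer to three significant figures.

0.589 %

The divider's output (Thévenin) resistance is Ra‖Rb = 38.94 kΩ.
Fractional drop under load = R_th/(R_th + R_L) = 38.94 / (38.94 + 6570) = 0.005893.
So the output falls by 0.589 %.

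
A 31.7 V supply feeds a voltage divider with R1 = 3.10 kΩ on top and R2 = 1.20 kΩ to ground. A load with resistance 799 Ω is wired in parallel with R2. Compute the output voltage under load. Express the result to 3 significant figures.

The load sits in parallel with R2: R2‖R_L = (1200 × 799) / (1200 + 799) = 479.6 Ω.
V_out = 31.7 × 479.6 / (3100 + 479.6) = 31.7 × 479.6/3580 = 4.25 V.
(Unloaded it would have been 8.85 V.)

V_out ≈ 4.25 V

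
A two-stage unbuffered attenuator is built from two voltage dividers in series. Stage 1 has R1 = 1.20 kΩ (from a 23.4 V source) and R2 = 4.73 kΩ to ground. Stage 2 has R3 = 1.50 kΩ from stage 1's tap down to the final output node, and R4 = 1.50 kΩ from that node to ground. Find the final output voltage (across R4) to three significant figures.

Stage 2 presents R3+R4 = 3.000 kΩ as a load on stage 1's tap.
Stage 1's lower leg becomes R2‖(R3+R4) = 1.836 kΩ, so V_mid = 23.4 × 1.836/3.036 = 14.15 V.
Stage 2 is itself unloaded: V_out = V_mid × R4/(R3+R4) = 14.15 × 1.50/3.000 = 7.08 V.

V_out ≈ 7.08 V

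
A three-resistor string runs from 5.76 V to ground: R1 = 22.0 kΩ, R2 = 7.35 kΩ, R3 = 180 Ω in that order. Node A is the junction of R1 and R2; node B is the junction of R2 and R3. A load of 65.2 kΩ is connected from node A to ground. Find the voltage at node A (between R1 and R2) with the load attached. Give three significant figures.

V ≈ 1.35 V

Below node A the series string R2+R3 = 7530 Ω sits in parallel with the 65200 Ω load: 6750 Ω.
V_A = 5.76 × 6750/(22000 + 6750) = 1.35 V.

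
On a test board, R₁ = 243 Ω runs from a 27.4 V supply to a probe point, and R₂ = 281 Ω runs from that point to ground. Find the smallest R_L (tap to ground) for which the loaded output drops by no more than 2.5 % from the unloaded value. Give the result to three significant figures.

Output resistance R_th = R₁‖R₂ = (243 × 281)/524.0 = 130.3 Ω.
The fractional drop is R_th/(R_th + R_L); requiring this ≤ 0.0250 gives R_L ≥ R_th(1/0.0250 − 1) = 130.3 × 39.00 = 5.08 kΩ.

R_L(min) ≈ 5.08 kΩ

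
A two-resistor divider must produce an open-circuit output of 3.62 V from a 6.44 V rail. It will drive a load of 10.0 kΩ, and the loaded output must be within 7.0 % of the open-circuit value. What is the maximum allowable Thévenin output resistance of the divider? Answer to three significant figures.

Loading drop = R_th/(R_th + R_L) ≤ 0.0700, so R_th ≤ R_L · ε/(1−ε) = 10.0 kΩ × 0.0700/0.9300 = 753 Ω.
(Any R1, R2 with R2/(R1+R2) = 0.562 and R1‖R2 ≤ 753 Ω will meet the spec.)

R_th ≤ 753 Ω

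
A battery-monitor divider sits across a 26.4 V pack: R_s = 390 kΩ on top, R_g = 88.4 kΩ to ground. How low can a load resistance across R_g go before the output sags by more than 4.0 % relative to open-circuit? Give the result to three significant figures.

R_L(min) ≈ 1.73 MΩ

Output resistance R_th = R_s‖R_g = (390 × 88.4)/478.4 = 72.07 kΩ.
The fractional drop is R_th/(R_th + R_L); requiring this ≤ 0.0400 gives R_L ≥ R_th(1/0.0400 − 1) = 72.07 × 24.00 = 1.73 MΩ.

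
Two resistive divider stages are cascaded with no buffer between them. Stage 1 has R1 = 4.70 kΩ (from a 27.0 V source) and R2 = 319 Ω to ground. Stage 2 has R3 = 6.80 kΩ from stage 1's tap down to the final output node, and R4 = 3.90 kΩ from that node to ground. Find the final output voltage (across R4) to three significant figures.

V_out ≈ 0.608 V

Stage 2 presents R3+R4 = 10700 Ω as a load on stage 1's tap.
Stage 1's lower leg becomes R2‖(R3+R4) = 309.8 Ω, so V_mid = 27.0 × 309.8/5010 = 1.669 V.
Stage 2 is itself unloaded: V_out = V_mid × R4/(R3+R4) = 1.669 × 3900/10700 = 0.608 V.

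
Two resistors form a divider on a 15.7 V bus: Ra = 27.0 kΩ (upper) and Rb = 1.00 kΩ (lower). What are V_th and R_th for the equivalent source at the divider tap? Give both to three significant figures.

V_th is the open-circuit tap voltage: 15.7 × 1.00/(27.0 + 1.00) = 0.561 V.
With the supply zeroed, Ra and Rb appear in parallel from the tap: R_th = Ra‖Rb = (27.0 × 1.00)/28.00 = 964 Ω.

V_th = 0.561 V, R_th = 964 Ω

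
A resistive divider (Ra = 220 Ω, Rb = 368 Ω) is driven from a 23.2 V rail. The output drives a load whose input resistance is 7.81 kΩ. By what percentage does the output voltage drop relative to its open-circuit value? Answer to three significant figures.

The divider's output (Thévenin) resistance is Ra‖Rb = 137.7 Ω.
Fractional drop under load = R_th/(R_th + R_L) = 137.7 / (137.7 + 7810) = 0.01732.
So the output falls by 1.73 %.

1.73 %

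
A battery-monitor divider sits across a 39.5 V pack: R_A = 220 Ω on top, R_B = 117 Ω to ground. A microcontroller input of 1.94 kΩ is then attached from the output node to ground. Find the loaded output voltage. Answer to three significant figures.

V_out ≈ 13.2 V

The load sits in parallel with R_B: R_B‖R_L = (117 × 1940) / (117 + 1940) = 110.3 Ω.
V_out = 39.5 × 110.3 / (220 + 110.3) = 39.5 × 110.3/330.3 = 13.2 V.
(Unloaded it would have been 13.7 V.)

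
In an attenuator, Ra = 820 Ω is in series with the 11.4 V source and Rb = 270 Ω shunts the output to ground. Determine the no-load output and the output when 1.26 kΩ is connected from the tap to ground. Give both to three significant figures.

Open-circuit: V = 11.4 × 270/(820 + 270) = 2.82 V.
With the load, Rb becomes Rb‖R_L = 222.4 Ω, so V = 11.4 × 222.4/1042 = 2.43 V.

Unloaded: 2.82 V; loaded: 2.43 V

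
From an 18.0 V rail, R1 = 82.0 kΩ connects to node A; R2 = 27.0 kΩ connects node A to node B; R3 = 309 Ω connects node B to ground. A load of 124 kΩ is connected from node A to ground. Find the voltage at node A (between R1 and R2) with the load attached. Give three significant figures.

Below node A the series string R2+R3 = 27310 Ω sits in parallel with the 124000 Ω load: 22380 Ω.
V_A = 18.0 × 22380/(82000 + 22380) = 3.86 V.

V ≈ 3.86 V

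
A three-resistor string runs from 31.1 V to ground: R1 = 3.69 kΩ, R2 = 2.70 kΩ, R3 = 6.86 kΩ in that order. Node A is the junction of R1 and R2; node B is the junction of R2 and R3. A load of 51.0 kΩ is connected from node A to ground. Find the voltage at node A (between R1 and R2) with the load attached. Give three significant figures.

Below node A the series string R2+R3 = 9.560 kΩ sits in parallel with the 51.0 kΩ load: 8.051 kΩ.
V_A = 31.1 × 8.051/(3.69 + 8.051) = 21.3 V.

V ≈ 21.3 V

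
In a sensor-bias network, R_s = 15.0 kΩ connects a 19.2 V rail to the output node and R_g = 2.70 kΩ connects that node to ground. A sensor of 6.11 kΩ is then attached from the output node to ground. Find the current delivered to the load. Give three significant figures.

R_g‖R_L = 1.873 kΩ; V_out = 19.2 × 1.873/16.87 = 2.131 V.
I_L = V_out / R_L = 2.131 / 6.11 kΩ = 0.349 mA.

I_L ≈ 0.349 mA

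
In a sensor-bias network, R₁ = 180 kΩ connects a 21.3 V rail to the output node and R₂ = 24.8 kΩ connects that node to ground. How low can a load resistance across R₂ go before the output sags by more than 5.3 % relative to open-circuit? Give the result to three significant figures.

R_L(min) ≈ 389 kΩ

Output resistance R_th = R₁‖R₂ = (180 × 24.8)/204.8 = 21.80 kΩ.
The fractional drop is R_th/(R_th + R_L); requiring this ≤ 0.0530 gives R_L ≥ R_th(1/0.0530 − 1) = 21.80 × 17.87 = 389 kΩ.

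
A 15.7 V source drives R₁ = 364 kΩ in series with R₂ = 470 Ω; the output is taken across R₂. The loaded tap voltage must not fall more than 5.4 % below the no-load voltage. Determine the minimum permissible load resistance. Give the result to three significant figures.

Output resistance R_th = R₁‖R₂ = (364000 × 470)/364500 = 469.4 Ω.
The fractional drop is R_th/(R_th + R_L); requiring this ≤ 0.0540 gives R_L ≥ R_th(1/0.0540 − 1) = 469.4 × 17.52 = 8.22 kΩ.

R_L(min) ≈ 8.22 kΩ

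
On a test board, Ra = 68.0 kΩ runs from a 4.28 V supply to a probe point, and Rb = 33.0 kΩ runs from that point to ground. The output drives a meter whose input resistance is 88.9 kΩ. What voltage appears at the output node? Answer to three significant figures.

The load sits in parallel with Rb: Rb‖R_L = (33.0 × 88.9) / (33.0 + 88.9) = 24.07 kΩ.
V_out = 4.28 × 24.07 / (68.0 + 24.07) = 4.28 × 24.07/92.07 = 1.12 V.
(Unloaded it would have been 1.40 V.)

V_out ≈ 1.12 V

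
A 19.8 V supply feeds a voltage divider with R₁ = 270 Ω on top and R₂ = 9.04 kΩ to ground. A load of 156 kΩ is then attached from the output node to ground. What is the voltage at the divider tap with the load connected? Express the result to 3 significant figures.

V_out ≈ 19.2 V

The load sits in parallel with R₂: R₂‖R_L = (9040 × 156000) / (9040 + 156000) = 8545 Ω.
V_out = 19.8 × 8545 / (270 + 8545) = 19.8 × 8545/8815 = 19.2 V.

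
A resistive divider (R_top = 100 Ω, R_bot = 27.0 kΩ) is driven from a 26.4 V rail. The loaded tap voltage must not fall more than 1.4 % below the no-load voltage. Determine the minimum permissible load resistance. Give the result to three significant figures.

R_L(min) ≈ 7.02 kΩ

Output resistance R_th = R_top‖R_bot = (100 × 27000)/27100 = 99.63 Ω.
The fractional drop is R_th/(R_th + R_L); requiring this ≤ 0.0140 gives R_L ≥ R_th(1/0.0140 − 1) = 99.63 × 70.43 = 7.02 kΩ.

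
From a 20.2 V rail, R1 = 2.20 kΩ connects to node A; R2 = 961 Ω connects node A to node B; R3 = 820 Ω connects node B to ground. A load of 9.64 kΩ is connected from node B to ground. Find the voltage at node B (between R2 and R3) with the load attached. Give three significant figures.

At node B, R3 is in parallel with the load: R3‖R_L = 755.7 Ω.
Below node A the resistance is R2 + (R3‖R_L) = 1717 Ω, so V_A = 20.2 × 1717/3917 = 8.854 V.
Then V_B = V_A × (R3‖R_L)/(R2 + R3‖R_L) = 8.854 × 755.7/1717 = 3.90 V.

V ≈ 3.90 V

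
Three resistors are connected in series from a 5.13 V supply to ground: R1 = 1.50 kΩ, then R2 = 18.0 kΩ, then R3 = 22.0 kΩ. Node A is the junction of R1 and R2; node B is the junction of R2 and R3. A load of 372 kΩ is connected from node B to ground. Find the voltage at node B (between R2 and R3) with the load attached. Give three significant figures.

At node B, R3 is in parallel with the load: R3‖R_L = 20.77 kΩ.
Below node A the resistance is R2 + (R3‖R_L) = 38.77 kΩ, so V_A = 5.13 × 38.77/40.27 = 4.939 V.
Then V_B = V_A × (R3‖R_L)/(R2 + R3‖R_L) = 4.939 × 20.77/38.77 = 2.65 V.

V ≈ 2.65 V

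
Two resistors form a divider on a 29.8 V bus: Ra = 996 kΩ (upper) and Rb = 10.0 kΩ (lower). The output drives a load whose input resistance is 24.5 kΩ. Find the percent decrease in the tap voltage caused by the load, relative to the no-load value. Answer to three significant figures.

Unloaded V = 29.8 × 10.0/1006 = 0.2962 V.
Loaded: Rb‖R_L = 7.101 kΩ, giving V = 29.8 × 7.101/1003 = 0.2110 V.
Drop = (0.2962 − 0.2110) / 0.2962 = 28.8 %.

28.8 %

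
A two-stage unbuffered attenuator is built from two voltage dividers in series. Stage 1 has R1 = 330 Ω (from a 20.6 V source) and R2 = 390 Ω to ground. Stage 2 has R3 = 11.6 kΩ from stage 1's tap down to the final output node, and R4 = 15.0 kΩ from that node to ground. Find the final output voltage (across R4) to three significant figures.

V_out ≈ 6.25 V

Stage 2 presents R3+R4 = 26600 Ω as a load on stage 1's tap.
Stage 1's lower leg becomes R2‖(R3+R4) = 384.4 Ω, so V_mid = 20.6 × 384.4/714.4 = 11.08 V.
Stage 2 is itself unloaded: V_out = V_mid × R4/(R3+R4) = 11.08 × 15000/26600 = 6.25 V.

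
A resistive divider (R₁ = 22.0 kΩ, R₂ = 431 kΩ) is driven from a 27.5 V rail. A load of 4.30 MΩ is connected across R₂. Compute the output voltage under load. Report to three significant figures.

The load sits in parallel with R₂: R₂‖R_L = (431 × 4300) / (431 + 4300) = 391.7 kΩ.
V_out = 27.5 × 391.7 / (22.0 + 391.7) = 27.5 × 391.7/413.7 = 26.0 V.
(Unloaded it would have been 26.2 V.)

V_out ≈ 26.0 V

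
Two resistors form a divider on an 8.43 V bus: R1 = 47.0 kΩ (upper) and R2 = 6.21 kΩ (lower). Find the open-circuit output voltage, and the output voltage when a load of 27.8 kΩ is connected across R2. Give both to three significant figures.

Open-circuit: V = 8.43 × 6.21/(47.0 + 6.21) = 0.984 V.
With the load, R2 becomes R2‖R_L = 5.076 kΩ, so V = 8.43 × 5.076/52.08 = 0.822 V.

Unloaded: 0.984 V; loaded: 0.822 V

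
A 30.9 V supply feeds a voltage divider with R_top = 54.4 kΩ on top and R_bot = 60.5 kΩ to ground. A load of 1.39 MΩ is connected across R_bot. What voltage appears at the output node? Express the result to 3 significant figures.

V_out ≈ 15.9 V

The load sits in parallel with R_bot: R_bot‖R_L = (60.5 × 1390) / (60.5 + 1390) = 57.98 kΩ.
V_out = 30.9 × 57.98 / (54.4 + 57.98) = 30.9 × 57.98/112.4 = 15.9 V.
(Unloaded it would have been 16.3 V.)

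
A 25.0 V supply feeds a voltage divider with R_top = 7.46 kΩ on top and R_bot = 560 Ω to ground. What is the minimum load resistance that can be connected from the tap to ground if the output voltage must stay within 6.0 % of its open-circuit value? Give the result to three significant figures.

R_L(min) ≈ 8.16 kΩ

Output resistance R_th = R_top‖R_bot = (7460 × 560)/8020 = 520.9 Ω.
The fractional drop is R_th/(R_th + R_L); requiring this ≤ 0.0600 gives R_L ≥ R_th(1/0.0600 − 1) = 520.9 × 15.67 = 8.16 kΩ.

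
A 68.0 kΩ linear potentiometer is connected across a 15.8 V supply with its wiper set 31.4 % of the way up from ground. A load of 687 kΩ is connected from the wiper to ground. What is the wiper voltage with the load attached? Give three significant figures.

The wiper splits the pot into (1−α)R = 46.65 kΩ above and αR = 21.35 kΩ below.
Lower section ‖ load = 20.71 kΩ.
V_wiper = 15.8 × 20.71/(46.65 + 20.71) = 4.86 V.

V ≈ 4.86 V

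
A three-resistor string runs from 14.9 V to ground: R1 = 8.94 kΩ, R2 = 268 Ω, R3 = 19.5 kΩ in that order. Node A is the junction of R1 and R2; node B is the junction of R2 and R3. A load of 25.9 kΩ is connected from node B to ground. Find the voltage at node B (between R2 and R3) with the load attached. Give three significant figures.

V ≈ 8.15 V

At node B, R3 is in parallel with the load: R3‖R_L = 11120 Ω.
Below node A the resistance is R2 + (R3‖R_L) = 11390 Ω, so V_A = 14.9 × 11390/20330 = 8.349 V.
Then V_B = V_A × (R3‖R_L)/(R2 + R3‖R_L) = 8.349 × 11120/11390 = 8.15 V.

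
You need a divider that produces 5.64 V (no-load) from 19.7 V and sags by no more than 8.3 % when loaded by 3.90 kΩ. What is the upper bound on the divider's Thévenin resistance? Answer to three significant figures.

Loading drop = R_th/(R_th + R_L) ≤ 0.0830, so R_th ≤ R_L · ε/(1−ε) = 3.90 kΩ × 0.0830/0.9170 = 353 Ω.

R_th ≤ 353 Ω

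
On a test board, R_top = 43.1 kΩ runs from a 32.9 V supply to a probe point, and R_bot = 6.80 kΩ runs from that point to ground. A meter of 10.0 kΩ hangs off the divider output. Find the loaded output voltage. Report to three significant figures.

The load sits in parallel with R_bot: R_bot‖R_L = (6.80 × 10.0) / (6.80 + 10.0) = 4.048 kΩ.
V_out = 32.9 × 4.048 / (43.1 + 4.048) = 32.9 × 4.048/47.15 = 2.82 V.

V_out ≈ 2.82 V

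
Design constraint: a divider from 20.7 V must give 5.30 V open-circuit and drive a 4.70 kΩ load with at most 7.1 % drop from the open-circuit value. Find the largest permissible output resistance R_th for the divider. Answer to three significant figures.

Loading drop = R_th/(R_th + R_L) ≤ 0.0710, so R_th ≤ R_L · ε/(1−ε) = 4.70 kΩ × 0.0710/0.9290 = 359 Ω.

R_th ≤ 359 Ω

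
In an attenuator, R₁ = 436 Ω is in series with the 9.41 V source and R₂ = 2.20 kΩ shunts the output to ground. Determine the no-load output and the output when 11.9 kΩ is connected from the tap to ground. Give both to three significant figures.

Open-circuit: V = 9.41 × 2200/(436 + 2200) = 7.85 V.
With the load, R₂ becomes R₂‖R_L = 1857 Ω, so V = 9.41 × 1857/2293 = 7.62 V.

Unloaded: 7.85 V; loaded: 7.62 V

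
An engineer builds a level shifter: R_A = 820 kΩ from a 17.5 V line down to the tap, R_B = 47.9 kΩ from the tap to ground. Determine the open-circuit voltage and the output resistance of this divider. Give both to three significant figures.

V_th is the open-circuit tap voltage: 17.5 × 47.9/(820 + 47.9) = 0.966 V.
With the supply zeroed, R_A and R_B appear in parallel from the tap: R_th = R_A‖R_B = (820 × 47.9)/867.9 = 45.3 kΩ.

V_th = 0.966 V, R_th = 45.3 kΩ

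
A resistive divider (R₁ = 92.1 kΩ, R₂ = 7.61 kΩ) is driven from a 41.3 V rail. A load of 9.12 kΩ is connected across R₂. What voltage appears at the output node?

The load sits in parallel with R₂: R₂‖R_L = (7.61 × 9.12) / (7.61 + 9.12) = 4.148 kΩ.
V_out = 41.3 × 4.148 / (92.1 + 4.148) = 41.3 × 4.148/96.25 = 1.78 V.

V_out ≈ 1.78 V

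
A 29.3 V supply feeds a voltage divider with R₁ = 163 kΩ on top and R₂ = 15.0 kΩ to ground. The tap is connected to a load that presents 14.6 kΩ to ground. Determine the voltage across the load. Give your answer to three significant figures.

The load sits in parallel with R₂: R₂‖R_L = (15.0 × 14.6) / (15.0 + 14.6) = 7.399 kΩ.
V_out = 29.3 × 7.399 / (163 + 7.399) = 29.3 × 7.399/170.4 = 1.27 V.
(Unloaded it would have been 2.47 V.)

V_out ≈ 1.27 V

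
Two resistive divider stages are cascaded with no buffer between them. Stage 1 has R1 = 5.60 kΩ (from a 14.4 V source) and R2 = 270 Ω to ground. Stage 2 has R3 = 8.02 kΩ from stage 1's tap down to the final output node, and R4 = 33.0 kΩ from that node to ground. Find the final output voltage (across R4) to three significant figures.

V_out ≈ 0.530 V

Stage 2 presents R3+R4 = 41020 Ω as a load on stage 1's tap.
Stage 1's lower leg becomes R2‖(R3+R4) = 268.2 Ω, so V_mid = 14.4 × 268.2/5868 = 0.6582 V.
Stage 2 is itself unloaded: V_out = V_mid × R4/(R3+R4) = 0.6582 × 33000/41020 = 0.530 V.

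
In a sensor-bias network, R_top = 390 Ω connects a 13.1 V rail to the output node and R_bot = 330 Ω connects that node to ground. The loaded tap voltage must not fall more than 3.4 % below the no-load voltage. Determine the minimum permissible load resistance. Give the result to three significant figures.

Output resistance R_th = R_top‖R_bot = (390 × 330)/720.0 = 178.8 Ω.
The fractional drop is R_th/(R_th + R_L); requiring this ≤ 0.0340 gives R_L ≥ R_th(1/0.0340 − 1) = 178.8 × 28.41 = 5.08 kΩ.

R_L(min) ≈ 5.08 kΩ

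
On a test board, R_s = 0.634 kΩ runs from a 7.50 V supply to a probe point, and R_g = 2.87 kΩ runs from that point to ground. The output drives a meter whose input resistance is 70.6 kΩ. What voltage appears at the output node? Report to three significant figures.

The load sits in parallel with R_g: R_g‖R_L = (2870 × 70600) / (2870 + 70600) = 2758 Ω.
V_out = 7.50 × 2758 / (634 + 2758) = 7.50 × 2758/3392 = 6.10 V.

V_out ≈ 6.10 V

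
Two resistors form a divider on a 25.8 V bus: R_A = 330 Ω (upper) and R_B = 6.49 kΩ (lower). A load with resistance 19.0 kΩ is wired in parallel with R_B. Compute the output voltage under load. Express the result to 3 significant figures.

The load sits in parallel with R_B: R_B‖R_L = (6490 × 19000) / (6490 + 19000) = 4838 Ω.
V_out = 25.8 × 4838 / (330 + 4838) = 25.8 × 4838/5168 = 24.2 V.

V_out ≈ 24.2 V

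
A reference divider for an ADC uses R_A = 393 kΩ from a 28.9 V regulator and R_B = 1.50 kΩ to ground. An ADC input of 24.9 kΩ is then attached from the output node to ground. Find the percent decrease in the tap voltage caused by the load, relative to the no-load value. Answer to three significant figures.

The divider's output (Thévenin) resistance is R_A‖R_B = 1.494 kΩ.
Fractional drop under load = R_th/(R_th + R_L) = 1.494 / (1.494 + 24.9) = 0.05661.
So the output falls by 5.66 %.

5.66 %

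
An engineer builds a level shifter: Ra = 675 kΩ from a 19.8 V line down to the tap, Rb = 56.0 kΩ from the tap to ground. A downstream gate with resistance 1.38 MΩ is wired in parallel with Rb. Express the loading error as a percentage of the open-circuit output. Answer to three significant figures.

3.61 %

The divider's output (Thévenin) resistance is Ra‖Rb = 51.71 kΩ.
Fractional drop under load = R_th/(R_th + R_L) = 51.71 / (51.71 + 1380) = 0.03612.
So the output falls by 3.61 %.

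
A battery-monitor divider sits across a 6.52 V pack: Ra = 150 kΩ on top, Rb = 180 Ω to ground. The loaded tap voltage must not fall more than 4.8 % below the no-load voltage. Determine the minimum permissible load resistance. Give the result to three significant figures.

R_L(min) ≈ 3.57 kΩ

Output resistance R_th = Ra‖Rb = (150000 × 180)/150200 = 179.8 Ω.
The fractional drop is R_th/(R_th + R_L); requiring this ≤ 0.0480 gives R_L ≥ R_th(1/0.0480 − 1) = 179.8 × 19.83 = 3.57 kΩ.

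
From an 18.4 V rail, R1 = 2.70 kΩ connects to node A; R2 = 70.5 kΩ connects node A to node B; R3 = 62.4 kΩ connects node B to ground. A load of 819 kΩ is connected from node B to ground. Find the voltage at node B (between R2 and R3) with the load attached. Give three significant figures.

V ≈ 8.13 V

At node B, R3 is in parallel with the load: R3‖R_L = 57.98 kΩ.
Below node A the resistance is R2 + (R3‖R_L) = 128.5 kΩ, so V_A = 18.4 × 128.5/131.2 = 18.02 V.
Then V_B = V_A × (R3‖R_L)/(R2 + R3‖R_L) = 18.02 × 57.98/128.5 = 8.13 V.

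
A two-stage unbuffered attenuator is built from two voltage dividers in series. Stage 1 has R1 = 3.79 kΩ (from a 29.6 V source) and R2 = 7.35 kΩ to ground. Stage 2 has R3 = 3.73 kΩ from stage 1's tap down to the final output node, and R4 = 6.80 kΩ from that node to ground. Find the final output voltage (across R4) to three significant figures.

V_out ≈ 10.2 V

Stage 2 presents R3+R4 = 10.53 kΩ as a load on stage 1's tap.
Stage 1's lower leg becomes R2‖(R3+R4) = 4.329 kΩ, so V_mid = 29.6 × 4.329/8.119 = 15.78 V.
Stage 2 is itself unloaded: V_out = V_mid × R4/(R3+R4) = 15.78 × 6.80/10.53 = 10.2 V.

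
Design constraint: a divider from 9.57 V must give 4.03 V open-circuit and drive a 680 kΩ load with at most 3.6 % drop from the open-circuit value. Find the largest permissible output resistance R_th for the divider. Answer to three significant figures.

Loading drop = R_th/(R_th + R_L) ≤ 0.0360, so R_th ≤ R_L · ε/(1−ε) = 680 kΩ × 0.0360/0.9640 = 25.4 kΩ.

R_th ≤ 25.4 kΩ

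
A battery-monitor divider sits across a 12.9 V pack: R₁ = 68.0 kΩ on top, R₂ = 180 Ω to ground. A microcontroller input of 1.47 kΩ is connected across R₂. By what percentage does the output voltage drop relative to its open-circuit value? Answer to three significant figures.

10.9 %

The divider's output (Thévenin) resistance is R₁‖R₂ = 179.5 Ω.
Fractional drop under load = R_th/(R_th + R_L) = 179.5 / (179.5 + 1470) = 0.1088.
So the output falls by 10.9 %.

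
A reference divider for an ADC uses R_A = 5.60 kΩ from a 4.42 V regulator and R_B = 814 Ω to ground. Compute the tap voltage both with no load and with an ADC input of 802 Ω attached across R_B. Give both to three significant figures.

Unloaded: 0.561 V; loaded: 0.297 V

Open-circuit: V = 4.42 × 814/(5600 + 814) = 0.561 V.
With the load, R_B becomes R_B‖R_L = 404.0 Ω, so V = 4.42 × 404.0/6004 = 0.297 V.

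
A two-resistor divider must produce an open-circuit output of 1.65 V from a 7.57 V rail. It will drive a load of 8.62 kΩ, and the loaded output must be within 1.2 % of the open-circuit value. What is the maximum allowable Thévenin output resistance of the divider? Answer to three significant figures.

R_th ≤ 105 Ω

Loading drop = R_th/(R_th + R_L) ≤ 0.0120, so R_th ≤ R_L · ε/(1−ε) = 8.62 kΩ × 0.0120/0.9880 = 105 Ω.
(Any R1, R2 with R2/(R1+R2) = 0.218 and R1‖R2 ≤ 105 Ω will meet the spec.)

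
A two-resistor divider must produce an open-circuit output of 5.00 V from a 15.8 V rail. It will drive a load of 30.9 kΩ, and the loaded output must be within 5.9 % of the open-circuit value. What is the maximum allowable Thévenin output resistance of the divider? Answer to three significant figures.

Loading drop = R_th/(R_th + R_L) ≤ 0.0590, so R_th ≤ R_L · ε/(1−ε) = 30.9 kΩ × 0.0590/0.9410 = 1.94 kΩ.

R_th ≤ 1.94 kΩ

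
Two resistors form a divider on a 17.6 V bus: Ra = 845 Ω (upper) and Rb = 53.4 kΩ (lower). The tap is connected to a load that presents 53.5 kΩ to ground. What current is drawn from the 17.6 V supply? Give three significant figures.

Rb‖R_L = 26720 Ω, so the source sees Ra + Rb‖R_L = 27570 Ω.
I = 17.6 V / 27570 Ω = 0.638 mA.

I ≈ 0.638 mA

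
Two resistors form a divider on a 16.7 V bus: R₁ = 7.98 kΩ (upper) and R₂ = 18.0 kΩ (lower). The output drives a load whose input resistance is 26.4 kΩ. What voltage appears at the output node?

V_out ≈ 9.57 V

The load sits in parallel with R₂: R₂‖R_L = (18.0 × 26.4) / (18.0 + 26.4) = 10.70 kΩ.
V_out = 16.7 × 10.70 / (7.98 + 10.70) = 16.7 × 10.70/18.68 = 9.57 V.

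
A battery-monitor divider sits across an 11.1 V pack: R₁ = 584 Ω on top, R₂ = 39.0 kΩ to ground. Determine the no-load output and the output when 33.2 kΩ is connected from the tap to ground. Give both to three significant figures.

Unloaded: 10.9 V; loaded: 10.7 V

Open-circuit: V = 11.1 × 39000/(584 + 39000) = 10.9 V.
With the load, R₂ becomes R₂‖R_L = 17930 Ω, so V = 11.1 × 17930/18520 = 10.7 V.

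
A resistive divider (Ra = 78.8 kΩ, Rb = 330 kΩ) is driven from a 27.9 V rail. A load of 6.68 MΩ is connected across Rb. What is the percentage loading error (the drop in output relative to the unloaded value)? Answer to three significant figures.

The divider's output (Thévenin) resistance is Ra‖Rb = 63.61 kΩ.
Fractional drop under load = R_th/(R_th + R_L) = 63.61 / (63.61 + 6680) = 0.009433.
So the output falls by 0.943 %.

0.943 %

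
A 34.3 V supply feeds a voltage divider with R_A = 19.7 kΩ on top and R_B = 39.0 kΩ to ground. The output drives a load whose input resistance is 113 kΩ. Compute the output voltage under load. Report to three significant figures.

V_out ≈ 20.4 V

The load sits in parallel with R_B: R_B‖R_L = (39.0 × 113) / (39.0 + 113) = 28.99 kΩ.
V_out = 34.3 × 28.99 / (19.7 + 28.99) = 34.3 × 28.99/48.69 = 20.4 V.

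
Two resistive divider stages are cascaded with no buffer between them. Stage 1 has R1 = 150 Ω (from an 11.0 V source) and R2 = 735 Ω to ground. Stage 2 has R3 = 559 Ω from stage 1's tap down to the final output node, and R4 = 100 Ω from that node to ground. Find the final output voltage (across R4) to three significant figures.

Stage 2 presents R3+R4 = 659.0 Ω as a load on stage 1's tap.
Stage 1's lower leg becomes R2‖(R3+R4) = 347.5 Ω, so V_mid = 11.0 × 347.5/497.5 = 7.683 V.
Stage 2 is itself unloaded: V_out = V_mid × R4/(R3+R4) = 7.683 × 100/659.0 = 1.17 V.

V_out ≈ 1.17 V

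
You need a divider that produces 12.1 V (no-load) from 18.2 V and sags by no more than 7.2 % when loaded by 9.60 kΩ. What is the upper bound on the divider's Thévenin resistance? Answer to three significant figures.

Loading drop = R_th/(R_th + R_L) ≤ 0.0720, so R_th ≤ R_L · ε/(1−ε) = 9.60 kΩ × 0.0720/0.9280 = 745 Ω.

R_th ≤ 745 Ω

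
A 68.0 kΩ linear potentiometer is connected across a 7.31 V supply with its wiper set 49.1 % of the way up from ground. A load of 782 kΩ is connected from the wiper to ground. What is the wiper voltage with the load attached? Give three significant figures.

The wiper splits the pot into (1−α)R = 34.61 kΩ above and αR = 33.39 kΩ below.
Lower section ‖ load = 32.02 kΩ.
V_wiper = 7.31 × 32.02/(34.61 + 32.02) = 3.51 V.

V ≈ 3.51 V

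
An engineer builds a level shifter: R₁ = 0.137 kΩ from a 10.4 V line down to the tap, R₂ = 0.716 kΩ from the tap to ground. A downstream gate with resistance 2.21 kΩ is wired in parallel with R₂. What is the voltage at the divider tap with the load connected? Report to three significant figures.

The load sits in parallel with R₂: R₂‖R_L = (716 × 2210) / (716 + 2210) = 540.8 Ω.
V_out = 10.4 × 540.8 / (137 + 540.8) = 10.4 × 540.8/677.8 = 8.30 V.
(Unloaded it would have been 8.73 V.)

V_out ≈ 8.30 V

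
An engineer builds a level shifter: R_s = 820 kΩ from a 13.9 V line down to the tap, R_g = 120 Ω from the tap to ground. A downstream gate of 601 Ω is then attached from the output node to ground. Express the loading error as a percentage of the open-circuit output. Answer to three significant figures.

16.6 %

The divider's output (Thévenin) resistance is R_s‖R_g = 120.0 Ω.
Fractional drop under load = R_th/(R_th + R_L) = 120.0 / (120.0 + 601) = 0.1664.
So the output falls by 16.6 %.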